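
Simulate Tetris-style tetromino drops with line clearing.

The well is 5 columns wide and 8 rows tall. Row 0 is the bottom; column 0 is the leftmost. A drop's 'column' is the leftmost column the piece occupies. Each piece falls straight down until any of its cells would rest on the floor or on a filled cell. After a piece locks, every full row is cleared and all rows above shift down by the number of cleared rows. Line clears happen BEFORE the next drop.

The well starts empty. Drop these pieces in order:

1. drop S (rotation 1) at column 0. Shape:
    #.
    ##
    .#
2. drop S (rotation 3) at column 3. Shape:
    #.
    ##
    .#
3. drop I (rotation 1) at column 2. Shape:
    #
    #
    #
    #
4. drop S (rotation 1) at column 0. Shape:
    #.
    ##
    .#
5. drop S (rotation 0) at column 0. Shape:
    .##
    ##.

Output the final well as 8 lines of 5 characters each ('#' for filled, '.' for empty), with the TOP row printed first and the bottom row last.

Drop 1: S rot1 at col 0 lands with bottom-row=0; cleared 0 line(s) (total 0); column heights now [3 2 0 0 0], max=3
Drop 2: S rot3 at col 3 lands with bottom-row=0; cleared 0 line(s) (total 0); column heights now [3 2 0 3 2], max=3
Drop 3: I rot1 at col 2 lands with bottom-row=0; cleared 1 line(s) (total 1); column heights now [2 1 3 2 1], max=3
Drop 4: S rot1 at col 0 lands with bottom-row=1; cleared 0 line(s) (total 1); column heights now [4 3 3 2 1], max=4
Drop 5: S rot0 at col 0 lands with bottom-row=4; cleared 0 line(s) (total 1); column heights now [5 6 6 2 1], max=6

Answer: .....
.....
.##..
##...
#....
###..
####.
.##.#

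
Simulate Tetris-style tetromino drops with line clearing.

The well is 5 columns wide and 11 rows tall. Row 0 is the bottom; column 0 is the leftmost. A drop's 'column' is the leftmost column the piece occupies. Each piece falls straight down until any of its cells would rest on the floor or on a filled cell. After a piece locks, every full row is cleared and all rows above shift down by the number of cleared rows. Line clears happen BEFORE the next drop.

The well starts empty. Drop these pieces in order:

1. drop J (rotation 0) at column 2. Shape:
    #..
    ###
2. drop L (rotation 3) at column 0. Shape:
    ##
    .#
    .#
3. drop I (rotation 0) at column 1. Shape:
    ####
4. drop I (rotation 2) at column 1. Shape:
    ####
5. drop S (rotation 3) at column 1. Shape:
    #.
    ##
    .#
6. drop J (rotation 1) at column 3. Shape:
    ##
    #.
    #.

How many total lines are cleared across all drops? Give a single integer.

Answer: 0

Derivation:
Drop 1: J rot0 at col 2 lands with bottom-row=0; cleared 0 line(s) (total 0); column heights now [0 0 2 1 1], max=2
Drop 2: L rot3 at col 0 lands with bottom-row=0; cleared 0 line(s) (total 0); column heights now [3 3 2 1 1], max=3
Drop 3: I rot0 at col 1 lands with bottom-row=3; cleared 0 line(s) (total 0); column heights now [3 4 4 4 4], max=4
Drop 4: I rot2 at col 1 lands with bottom-row=4; cleared 0 line(s) (total 0); column heights now [3 5 5 5 5], max=5
Drop 5: S rot3 at col 1 lands with bottom-row=5; cleared 0 line(s) (total 0); column heights now [3 8 7 5 5], max=8
Drop 6: J rot1 at col 3 lands with bottom-row=5; cleared 0 line(s) (total 0); column heights now [3 8 7 8 8], max=8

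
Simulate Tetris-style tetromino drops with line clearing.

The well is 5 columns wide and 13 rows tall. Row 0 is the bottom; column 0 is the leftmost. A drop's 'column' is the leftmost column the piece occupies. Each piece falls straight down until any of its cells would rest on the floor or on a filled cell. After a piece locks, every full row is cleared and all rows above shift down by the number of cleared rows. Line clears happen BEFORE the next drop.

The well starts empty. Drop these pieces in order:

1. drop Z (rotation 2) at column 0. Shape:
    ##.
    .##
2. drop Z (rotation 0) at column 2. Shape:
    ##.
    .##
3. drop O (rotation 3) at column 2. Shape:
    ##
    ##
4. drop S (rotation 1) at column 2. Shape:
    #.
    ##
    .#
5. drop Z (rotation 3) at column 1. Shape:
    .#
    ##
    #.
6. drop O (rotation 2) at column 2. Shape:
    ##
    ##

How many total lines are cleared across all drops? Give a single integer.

Drop 1: Z rot2 at col 0 lands with bottom-row=0; cleared 0 line(s) (total 0); column heights now [2 2 1 0 0], max=2
Drop 2: Z rot0 at col 2 lands with bottom-row=0; cleared 0 line(s) (total 0); column heights now [2 2 2 2 1], max=2
Drop 3: O rot3 at col 2 lands with bottom-row=2; cleared 0 line(s) (total 0); column heights now [2 2 4 4 1], max=4
Drop 4: S rot1 at col 2 lands with bottom-row=4; cleared 0 line(s) (total 0); column heights now [2 2 7 6 1], max=7
Drop 5: Z rot3 at col 1 lands with bottom-row=6; cleared 0 line(s) (total 0); column heights now [2 8 9 6 1], max=9
Drop 6: O rot2 at col 2 lands with bottom-row=9; cleared 0 line(s) (total 0); column heights now [2 8 11 11 1], max=11

Answer: 0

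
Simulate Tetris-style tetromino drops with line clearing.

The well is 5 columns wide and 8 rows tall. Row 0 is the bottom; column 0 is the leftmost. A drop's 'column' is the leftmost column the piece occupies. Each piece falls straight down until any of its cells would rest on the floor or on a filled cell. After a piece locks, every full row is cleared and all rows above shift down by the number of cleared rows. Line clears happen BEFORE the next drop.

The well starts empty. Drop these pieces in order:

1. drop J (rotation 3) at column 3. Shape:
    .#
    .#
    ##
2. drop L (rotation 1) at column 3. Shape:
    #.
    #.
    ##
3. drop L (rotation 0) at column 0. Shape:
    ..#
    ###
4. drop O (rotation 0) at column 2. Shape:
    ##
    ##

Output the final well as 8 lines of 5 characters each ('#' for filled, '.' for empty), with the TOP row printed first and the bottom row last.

Answer: .....
..##.
..##.
...#.
...#.
...##
....#
..#.#

Derivation:
Drop 1: J rot3 at col 3 lands with bottom-row=0; cleared 0 line(s) (total 0); column heights now [0 0 0 1 3], max=3
Drop 2: L rot1 at col 3 lands with bottom-row=3; cleared 0 line(s) (total 0); column heights now [0 0 0 6 4], max=6
Drop 3: L rot0 at col 0 lands with bottom-row=0; cleared 1 line(s) (total 1); column heights now [0 0 1 5 3], max=5
Drop 4: O rot0 at col 2 lands with bottom-row=5; cleared 0 line(s) (total 1); column heights now [0 0 7 7 3], max=7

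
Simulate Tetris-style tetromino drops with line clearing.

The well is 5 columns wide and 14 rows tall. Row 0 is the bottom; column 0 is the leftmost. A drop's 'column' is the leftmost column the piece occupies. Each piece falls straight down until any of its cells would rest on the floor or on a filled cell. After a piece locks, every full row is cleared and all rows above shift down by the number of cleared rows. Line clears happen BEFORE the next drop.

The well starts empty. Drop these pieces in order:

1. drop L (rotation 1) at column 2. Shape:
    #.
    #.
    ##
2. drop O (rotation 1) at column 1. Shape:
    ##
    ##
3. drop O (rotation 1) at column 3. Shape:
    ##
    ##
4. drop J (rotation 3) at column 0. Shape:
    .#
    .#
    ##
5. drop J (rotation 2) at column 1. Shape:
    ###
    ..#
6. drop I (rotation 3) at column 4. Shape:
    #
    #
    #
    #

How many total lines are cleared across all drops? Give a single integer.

Answer: 0

Derivation:
Drop 1: L rot1 at col 2 lands with bottom-row=0; cleared 0 line(s) (total 0); column heights now [0 0 3 1 0], max=3
Drop 2: O rot1 at col 1 lands with bottom-row=3; cleared 0 line(s) (total 0); column heights now [0 5 5 1 0], max=5
Drop 3: O rot1 at col 3 lands with bottom-row=1; cleared 0 line(s) (total 0); column heights now [0 5 5 3 3], max=5
Drop 4: J rot3 at col 0 lands with bottom-row=5; cleared 0 line(s) (total 0); column heights now [6 8 5 3 3], max=8
Drop 5: J rot2 at col 1 lands with bottom-row=7; cleared 0 line(s) (total 0); column heights now [6 9 9 9 3], max=9
Drop 6: I rot3 at col 4 lands with bottom-row=3; cleared 0 line(s) (total 0); column heights now [6 9 9 9 7], max=9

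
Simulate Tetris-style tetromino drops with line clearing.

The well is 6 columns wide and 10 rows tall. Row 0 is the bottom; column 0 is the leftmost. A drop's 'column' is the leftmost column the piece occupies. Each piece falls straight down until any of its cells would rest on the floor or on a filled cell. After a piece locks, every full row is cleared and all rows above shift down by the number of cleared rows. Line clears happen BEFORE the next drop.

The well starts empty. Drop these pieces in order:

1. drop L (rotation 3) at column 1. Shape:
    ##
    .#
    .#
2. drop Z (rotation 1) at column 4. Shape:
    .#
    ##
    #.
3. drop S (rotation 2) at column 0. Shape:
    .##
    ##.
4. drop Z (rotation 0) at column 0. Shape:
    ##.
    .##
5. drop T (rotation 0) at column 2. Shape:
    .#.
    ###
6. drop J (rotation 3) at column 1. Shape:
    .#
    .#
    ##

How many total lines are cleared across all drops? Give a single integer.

Drop 1: L rot3 at col 1 lands with bottom-row=0; cleared 0 line(s) (total 0); column heights now [0 3 3 0 0 0], max=3
Drop 2: Z rot1 at col 4 lands with bottom-row=0; cleared 0 line(s) (total 0); column heights now [0 3 3 0 2 3], max=3
Drop 3: S rot2 at col 0 lands with bottom-row=3; cleared 0 line(s) (total 0); column heights now [4 5 5 0 2 3], max=5
Drop 4: Z rot0 at col 0 lands with bottom-row=5; cleared 0 line(s) (total 0); column heights now [7 7 6 0 2 3], max=7
Drop 5: T rot0 at col 2 lands with bottom-row=6; cleared 0 line(s) (total 0); column heights now [7 7 7 8 7 3], max=8
Drop 6: J rot3 at col 1 lands with bottom-row=7; cleared 0 line(s) (total 0); column heights now [7 8 10 8 7 3], max=10

Answer: 0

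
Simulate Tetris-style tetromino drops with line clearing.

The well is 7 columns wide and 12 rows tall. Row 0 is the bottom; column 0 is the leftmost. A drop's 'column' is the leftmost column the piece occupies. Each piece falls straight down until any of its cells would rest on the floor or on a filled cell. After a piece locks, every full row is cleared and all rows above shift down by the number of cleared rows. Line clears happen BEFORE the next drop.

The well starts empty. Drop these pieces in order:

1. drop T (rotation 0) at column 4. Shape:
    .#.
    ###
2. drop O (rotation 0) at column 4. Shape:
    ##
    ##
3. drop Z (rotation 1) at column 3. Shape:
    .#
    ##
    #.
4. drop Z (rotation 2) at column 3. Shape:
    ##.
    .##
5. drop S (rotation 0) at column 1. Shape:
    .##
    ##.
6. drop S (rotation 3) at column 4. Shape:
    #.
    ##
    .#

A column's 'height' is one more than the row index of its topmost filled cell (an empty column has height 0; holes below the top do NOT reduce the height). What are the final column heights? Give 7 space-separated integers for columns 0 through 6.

Answer: 0 8 9 9 10 9 1

Derivation:
Drop 1: T rot0 at col 4 lands with bottom-row=0; cleared 0 line(s) (total 0); column heights now [0 0 0 0 1 2 1], max=2
Drop 2: O rot0 at col 4 lands with bottom-row=2; cleared 0 line(s) (total 0); column heights now [0 0 0 0 4 4 1], max=4
Drop 3: Z rot1 at col 3 lands with bottom-row=3; cleared 0 line(s) (total 0); column heights now [0 0 0 5 6 4 1], max=6
Drop 4: Z rot2 at col 3 lands with bottom-row=6; cleared 0 line(s) (total 0); column heights now [0 0 0 8 8 7 1], max=8
Drop 5: S rot0 at col 1 lands with bottom-row=7; cleared 0 line(s) (total 0); column heights now [0 8 9 9 8 7 1], max=9
Drop 6: S rot3 at col 4 lands with bottom-row=7; cleared 0 line(s) (total 0); column heights now [0 8 9 9 10 9 1], max=10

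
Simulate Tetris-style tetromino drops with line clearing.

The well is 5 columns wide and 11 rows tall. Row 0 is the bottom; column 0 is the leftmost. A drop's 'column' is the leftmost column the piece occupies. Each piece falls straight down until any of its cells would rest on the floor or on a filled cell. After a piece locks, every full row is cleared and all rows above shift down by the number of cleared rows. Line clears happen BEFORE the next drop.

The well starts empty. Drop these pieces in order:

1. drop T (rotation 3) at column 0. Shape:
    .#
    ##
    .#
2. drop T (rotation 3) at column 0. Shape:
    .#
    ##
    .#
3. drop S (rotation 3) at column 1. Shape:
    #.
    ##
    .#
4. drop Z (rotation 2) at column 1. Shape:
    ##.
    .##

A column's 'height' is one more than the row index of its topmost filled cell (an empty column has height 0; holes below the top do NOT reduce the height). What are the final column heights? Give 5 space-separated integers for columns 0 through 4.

Answer: 5 9 9 8 0

Derivation:
Drop 1: T rot3 at col 0 lands with bottom-row=0; cleared 0 line(s) (total 0); column heights now [2 3 0 0 0], max=3
Drop 2: T rot3 at col 0 lands with bottom-row=3; cleared 0 line(s) (total 0); column heights now [5 6 0 0 0], max=6
Drop 3: S rot3 at col 1 lands with bottom-row=5; cleared 0 line(s) (total 0); column heights now [5 8 7 0 0], max=8
Drop 4: Z rot2 at col 1 lands with bottom-row=7; cleared 0 line(s) (total 0); column heights now [5 9 9 8 0], max=9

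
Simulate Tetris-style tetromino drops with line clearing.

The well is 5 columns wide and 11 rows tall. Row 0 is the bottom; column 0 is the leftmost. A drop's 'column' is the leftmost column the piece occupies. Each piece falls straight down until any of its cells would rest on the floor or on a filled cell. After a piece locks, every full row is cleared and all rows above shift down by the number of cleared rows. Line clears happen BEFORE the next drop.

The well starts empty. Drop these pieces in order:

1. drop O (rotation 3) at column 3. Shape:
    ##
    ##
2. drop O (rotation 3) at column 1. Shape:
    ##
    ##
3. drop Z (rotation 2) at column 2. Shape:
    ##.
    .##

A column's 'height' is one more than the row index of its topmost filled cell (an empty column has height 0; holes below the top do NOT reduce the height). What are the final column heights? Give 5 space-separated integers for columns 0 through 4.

Answer: 0 2 4 4 3

Derivation:
Drop 1: O rot3 at col 3 lands with bottom-row=0; cleared 0 line(s) (total 0); column heights now [0 0 0 2 2], max=2
Drop 2: O rot3 at col 1 lands with bottom-row=0; cleared 0 line(s) (total 0); column heights now [0 2 2 2 2], max=2
Drop 3: Z rot2 at col 2 lands with bottom-row=2; cleared 0 line(s) (total 0); column heights now [0 2 4 4 3], max=4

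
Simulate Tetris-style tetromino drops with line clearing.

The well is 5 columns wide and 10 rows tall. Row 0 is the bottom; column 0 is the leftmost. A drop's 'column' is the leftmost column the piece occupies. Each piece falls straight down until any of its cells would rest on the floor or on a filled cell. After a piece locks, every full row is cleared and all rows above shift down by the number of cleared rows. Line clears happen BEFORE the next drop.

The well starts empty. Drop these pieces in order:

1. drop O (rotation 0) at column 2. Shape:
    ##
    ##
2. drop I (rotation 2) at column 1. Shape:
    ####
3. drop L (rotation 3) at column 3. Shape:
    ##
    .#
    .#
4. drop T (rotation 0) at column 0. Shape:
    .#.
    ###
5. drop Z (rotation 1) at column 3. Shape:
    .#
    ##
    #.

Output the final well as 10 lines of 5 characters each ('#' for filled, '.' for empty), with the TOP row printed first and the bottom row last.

Drop 1: O rot0 at col 2 lands with bottom-row=0; cleared 0 line(s) (total 0); column heights now [0 0 2 2 0], max=2
Drop 2: I rot2 at col 1 lands with bottom-row=2; cleared 0 line(s) (total 0); column heights now [0 3 3 3 3], max=3
Drop 3: L rot3 at col 3 lands with bottom-row=3; cleared 0 line(s) (total 0); column heights now [0 3 3 6 6], max=6
Drop 4: T rot0 at col 0 lands with bottom-row=3; cleared 0 line(s) (total 0); column heights now [4 5 4 6 6], max=6
Drop 5: Z rot1 at col 3 lands with bottom-row=6; cleared 0 line(s) (total 0); column heights now [4 5 4 8 9], max=9

Answer: .....
....#
...##
...#.
...##
.#..#
###.#
.####
..##.
..##.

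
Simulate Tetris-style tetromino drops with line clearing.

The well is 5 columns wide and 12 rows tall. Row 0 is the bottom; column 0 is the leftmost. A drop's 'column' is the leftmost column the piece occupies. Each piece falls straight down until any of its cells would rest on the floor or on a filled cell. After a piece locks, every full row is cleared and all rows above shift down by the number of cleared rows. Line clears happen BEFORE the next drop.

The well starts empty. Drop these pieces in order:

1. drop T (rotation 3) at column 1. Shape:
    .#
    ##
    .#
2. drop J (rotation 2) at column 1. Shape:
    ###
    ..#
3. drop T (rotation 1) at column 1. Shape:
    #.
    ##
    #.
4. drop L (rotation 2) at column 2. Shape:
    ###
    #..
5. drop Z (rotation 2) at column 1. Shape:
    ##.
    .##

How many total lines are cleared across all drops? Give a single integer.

Drop 1: T rot3 at col 1 lands with bottom-row=0; cleared 0 line(s) (total 0); column heights now [0 2 3 0 0], max=3
Drop 2: J rot2 at col 1 lands with bottom-row=2; cleared 0 line(s) (total 0); column heights now [0 4 4 4 0], max=4
Drop 3: T rot1 at col 1 lands with bottom-row=4; cleared 0 line(s) (total 0); column heights now [0 7 6 4 0], max=7
Drop 4: L rot2 at col 2 lands with bottom-row=6; cleared 0 line(s) (total 0); column heights now [0 7 8 8 8], max=8
Drop 5: Z rot2 at col 1 lands with bottom-row=8; cleared 0 line(s) (total 0); column heights now [0 10 10 9 8], max=10

Answer: 0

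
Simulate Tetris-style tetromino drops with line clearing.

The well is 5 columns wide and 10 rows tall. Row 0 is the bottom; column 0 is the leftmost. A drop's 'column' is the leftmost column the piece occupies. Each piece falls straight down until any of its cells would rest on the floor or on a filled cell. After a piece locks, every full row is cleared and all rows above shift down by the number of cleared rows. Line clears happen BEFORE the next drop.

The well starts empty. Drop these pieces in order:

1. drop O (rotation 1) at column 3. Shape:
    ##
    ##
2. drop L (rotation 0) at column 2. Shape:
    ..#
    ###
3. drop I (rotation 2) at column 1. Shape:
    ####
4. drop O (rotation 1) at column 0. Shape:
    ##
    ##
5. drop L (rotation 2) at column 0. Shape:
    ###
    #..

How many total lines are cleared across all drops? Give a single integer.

Drop 1: O rot1 at col 3 lands with bottom-row=0; cleared 0 line(s) (total 0); column heights now [0 0 0 2 2], max=2
Drop 2: L rot0 at col 2 lands with bottom-row=2; cleared 0 line(s) (total 0); column heights now [0 0 3 3 4], max=4
Drop 3: I rot2 at col 1 lands with bottom-row=4; cleared 0 line(s) (total 0); column heights now [0 5 5 5 5], max=5
Drop 4: O rot1 at col 0 lands with bottom-row=5; cleared 0 line(s) (total 0); column heights now [7 7 5 5 5], max=7
Drop 5: L rot2 at col 0 lands with bottom-row=7; cleared 0 line(s) (total 0); column heights now [9 9 9 5 5], max=9

Answer: 0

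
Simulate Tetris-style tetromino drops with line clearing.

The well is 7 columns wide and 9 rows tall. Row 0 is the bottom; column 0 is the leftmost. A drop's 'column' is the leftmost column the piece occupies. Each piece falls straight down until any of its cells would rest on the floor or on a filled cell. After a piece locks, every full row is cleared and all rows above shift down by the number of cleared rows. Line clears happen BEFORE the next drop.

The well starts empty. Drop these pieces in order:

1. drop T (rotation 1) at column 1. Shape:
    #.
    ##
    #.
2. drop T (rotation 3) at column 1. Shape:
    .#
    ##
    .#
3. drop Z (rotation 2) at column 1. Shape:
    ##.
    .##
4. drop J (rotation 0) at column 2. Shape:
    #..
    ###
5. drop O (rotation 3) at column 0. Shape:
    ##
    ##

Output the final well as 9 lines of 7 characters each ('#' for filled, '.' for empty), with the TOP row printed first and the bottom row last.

Drop 1: T rot1 at col 1 lands with bottom-row=0; cleared 0 line(s) (total 0); column heights now [0 3 2 0 0 0 0], max=3
Drop 2: T rot3 at col 1 lands with bottom-row=2; cleared 0 line(s) (total 0); column heights now [0 4 5 0 0 0 0], max=5
Drop 3: Z rot2 at col 1 lands with bottom-row=5; cleared 0 line(s) (total 0); column heights now [0 7 7 6 0 0 0], max=7
Drop 4: J rot0 at col 2 lands with bottom-row=7; cleared 0 line(s) (total 0); column heights now [0 7 9 8 8 0 0], max=9
Drop 5: O rot3 at col 0 lands with bottom-row=7; cleared 0 line(s) (total 0); column heights now [9 9 9 8 8 0 0], max=9

Answer: ###....
#####..
.##....
..##...
..#....
.##....
.##....
.##....
.#.....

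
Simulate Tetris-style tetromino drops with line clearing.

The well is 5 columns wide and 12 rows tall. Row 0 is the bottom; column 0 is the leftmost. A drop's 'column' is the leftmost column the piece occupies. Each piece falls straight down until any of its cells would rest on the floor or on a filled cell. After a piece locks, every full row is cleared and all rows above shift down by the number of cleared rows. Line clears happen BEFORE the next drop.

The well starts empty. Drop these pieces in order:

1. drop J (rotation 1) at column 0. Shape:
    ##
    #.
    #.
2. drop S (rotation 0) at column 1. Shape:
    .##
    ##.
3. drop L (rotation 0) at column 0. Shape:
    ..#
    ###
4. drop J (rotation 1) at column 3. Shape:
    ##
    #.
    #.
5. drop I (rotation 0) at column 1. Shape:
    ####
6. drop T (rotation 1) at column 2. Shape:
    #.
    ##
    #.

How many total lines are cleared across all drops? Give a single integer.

Answer: 0

Derivation:
Drop 1: J rot1 at col 0 lands with bottom-row=0; cleared 0 line(s) (total 0); column heights now [3 3 0 0 0], max=3
Drop 2: S rot0 at col 1 lands with bottom-row=3; cleared 0 line(s) (total 0); column heights now [3 4 5 5 0], max=5
Drop 3: L rot0 at col 0 lands with bottom-row=5; cleared 0 line(s) (total 0); column heights now [6 6 7 5 0], max=7
Drop 4: J rot1 at col 3 lands with bottom-row=5; cleared 0 line(s) (total 0); column heights now [6 6 7 8 8], max=8
Drop 5: I rot0 at col 1 lands with bottom-row=8; cleared 0 line(s) (total 0); column heights now [6 9 9 9 9], max=9
Drop 6: T rot1 at col 2 lands with bottom-row=9; cleared 0 line(s) (total 0); column heights now [6 9 12 11 9], max=12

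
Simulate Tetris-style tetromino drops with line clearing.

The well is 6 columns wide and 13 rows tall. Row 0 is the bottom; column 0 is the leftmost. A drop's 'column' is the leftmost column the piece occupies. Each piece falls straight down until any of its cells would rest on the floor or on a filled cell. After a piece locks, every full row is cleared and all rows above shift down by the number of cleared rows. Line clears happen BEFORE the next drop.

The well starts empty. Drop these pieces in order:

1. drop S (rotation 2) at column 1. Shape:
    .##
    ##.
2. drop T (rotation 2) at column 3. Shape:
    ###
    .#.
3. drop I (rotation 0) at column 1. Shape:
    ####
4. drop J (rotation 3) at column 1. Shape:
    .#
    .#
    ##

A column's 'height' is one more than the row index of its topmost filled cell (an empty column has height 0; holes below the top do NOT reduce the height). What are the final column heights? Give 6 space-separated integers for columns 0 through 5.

Answer: 0 5 7 4 4 3

Derivation:
Drop 1: S rot2 at col 1 lands with bottom-row=0; cleared 0 line(s) (total 0); column heights now [0 1 2 2 0 0], max=2
Drop 2: T rot2 at col 3 lands with bottom-row=1; cleared 0 line(s) (total 0); column heights now [0 1 2 3 3 3], max=3
Drop 3: I rot0 at col 1 lands with bottom-row=3; cleared 0 line(s) (total 0); column heights now [0 4 4 4 4 3], max=4
Drop 4: J rot3 at col 1 lands with bottom-row=4; cleared 0 line(s) (total 0); column heights now [0 5 7 4 4 3], max=7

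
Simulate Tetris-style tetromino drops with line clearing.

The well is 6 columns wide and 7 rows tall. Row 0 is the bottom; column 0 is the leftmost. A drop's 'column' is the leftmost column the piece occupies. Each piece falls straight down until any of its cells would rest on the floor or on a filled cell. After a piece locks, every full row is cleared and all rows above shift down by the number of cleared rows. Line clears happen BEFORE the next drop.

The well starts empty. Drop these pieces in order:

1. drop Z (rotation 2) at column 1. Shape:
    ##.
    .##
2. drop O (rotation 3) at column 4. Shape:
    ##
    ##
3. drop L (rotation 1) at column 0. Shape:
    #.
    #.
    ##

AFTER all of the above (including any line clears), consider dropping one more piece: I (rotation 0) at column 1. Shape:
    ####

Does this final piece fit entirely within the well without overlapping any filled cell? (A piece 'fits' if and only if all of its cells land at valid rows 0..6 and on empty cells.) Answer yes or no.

Answer: yes

Derivation:
Drop 1: Z rot2 at col 1 lands with bottom-row=0; cleared 0 line(s) (total 0); column heights now [0 2 2 1 0 0], max=2
Drop 2: O rot3 at col 4 lands with bottom-row=0; cleared 0 line(s) (total 0); column heights now [0 2 2 1 2 2], max=2
Drop 3: L rot1 at col 0 lands with bottom-row=2; cleared 0 line(s) (total 0); column heights now [5 3 2 1 2 2], max=5
Test piece I rot0 at col 1 (width 4): heights before test = [5 3 2 1 2 2]; fits = True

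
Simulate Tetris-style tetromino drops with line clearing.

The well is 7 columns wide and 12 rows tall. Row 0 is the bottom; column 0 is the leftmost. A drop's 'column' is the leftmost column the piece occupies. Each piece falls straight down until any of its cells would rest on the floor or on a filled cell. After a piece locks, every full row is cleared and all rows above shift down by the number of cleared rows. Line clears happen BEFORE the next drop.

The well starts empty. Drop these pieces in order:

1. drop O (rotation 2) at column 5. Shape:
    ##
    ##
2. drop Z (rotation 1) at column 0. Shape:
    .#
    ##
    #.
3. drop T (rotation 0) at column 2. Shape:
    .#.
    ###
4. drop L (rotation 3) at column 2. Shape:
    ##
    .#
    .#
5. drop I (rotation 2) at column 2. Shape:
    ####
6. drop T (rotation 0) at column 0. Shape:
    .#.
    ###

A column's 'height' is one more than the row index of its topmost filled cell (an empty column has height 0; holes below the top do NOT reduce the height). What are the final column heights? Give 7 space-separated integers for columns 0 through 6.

Drop 1: O rot2 at col 5 lands with bottom-row=0; cleared 0 line(s) (total 0); column heights now [0 0 0 0 0 2 2], max=2
Drop 2: Z rot1 at col 0 lands with bottom-row=0; cleared 0 line(s) (total 0); column heights now [2 3 0 0 0 2 2], max=3
Drop 3: T rot0 at col 2 lands with bottom-row=0; cleared 0 line(s) (total 0); column heights now [2 3 1 2 1 2 2], max=3
Drop 4: L rot3 at col 2 lands with bottom-row=2; cleared 0 line(s) (total 0); column heights now [2 3 5 5 1 2 2], max=5
Drop 5: I rot2 at col 2 lands with bottom-row=5; cleared 0 line(s) (total 0); column heights now [2 3 6 6 6 6 2], max=6
Drop 6: T rot0 at col 0 lands with bottom-row=6; cleared 0 line(s) (total 0); column heights now [7 8 7 6 6 6 2], max=8

Answer: 7 8 7 6 6 6 2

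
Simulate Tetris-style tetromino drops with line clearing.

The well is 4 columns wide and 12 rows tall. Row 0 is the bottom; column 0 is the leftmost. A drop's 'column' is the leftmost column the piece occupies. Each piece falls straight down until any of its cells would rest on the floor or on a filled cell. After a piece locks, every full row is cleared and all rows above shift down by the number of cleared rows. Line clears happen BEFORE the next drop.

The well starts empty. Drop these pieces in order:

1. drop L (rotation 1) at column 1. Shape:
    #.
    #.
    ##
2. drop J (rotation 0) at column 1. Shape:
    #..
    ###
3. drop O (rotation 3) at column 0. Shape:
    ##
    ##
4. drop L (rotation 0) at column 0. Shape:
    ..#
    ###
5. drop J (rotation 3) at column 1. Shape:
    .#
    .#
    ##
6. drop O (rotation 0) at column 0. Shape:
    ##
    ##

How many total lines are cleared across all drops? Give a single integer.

Drop 1: L rot1 at col 1 lands with bottom-row=0; cleared 0 line(s) (total 0); column heights now [0 3 1 0], max=3
Drop 2: J rot0 at col 1 lands with bottom-row=3; cleared 0 line(s) (total 0); column heights now [0 5 4 4], max=5
Drop 3: O rot3 at col 0 lands with bottom-row=5; cleared 0 line(s) (total 0); column heights now [7 7 4 4], max=7
Drop 4: L rot0 at col 0 lands with bottom-row=7; cleared 0 line(s) (total 0); column heights now [8 8 9 4], max=9
Drop 5: J rot3 at col 1 lands with bottom-row=9; cleared 0 line(s) (total 0); column heights now [8 10 12 4], max=12
Drop 6: O rot0 at col 0 lands with bottom-row=10; cleared 0 line(s) (total 0); column heights now [12 12 12 4], max=12

Answer: 0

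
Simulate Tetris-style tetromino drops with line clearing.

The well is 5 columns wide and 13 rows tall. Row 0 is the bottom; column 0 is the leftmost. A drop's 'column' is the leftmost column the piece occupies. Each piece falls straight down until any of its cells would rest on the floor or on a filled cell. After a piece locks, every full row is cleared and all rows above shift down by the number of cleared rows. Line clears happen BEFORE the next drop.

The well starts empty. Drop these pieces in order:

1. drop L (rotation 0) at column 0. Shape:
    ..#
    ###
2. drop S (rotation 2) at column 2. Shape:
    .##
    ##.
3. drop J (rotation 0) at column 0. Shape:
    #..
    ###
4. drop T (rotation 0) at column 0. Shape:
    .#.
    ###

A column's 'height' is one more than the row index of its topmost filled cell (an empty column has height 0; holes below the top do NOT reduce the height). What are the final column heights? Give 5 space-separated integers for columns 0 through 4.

Drop 1: L rot0 at col 0 lands with bottom-row=0; cleared 0 line(s) (total 0); column heights now [1 1 2 0 0], max=2
Drop 2: S rot2 at col 2 lands with bottom-row=2; cleared 0 line(s) (total 0); column heights now [1 1 3 4 4], max=4
Drop 3: J rot0 at col 0 lands with bottom-row=3; cleared 1 line(s) (total 1); column heights now [4 1 3 3 0], max=4
Drop 4: T rot0 at col 0 lands with bottom-row=4; cleared 0 line(s) (total 1); column heights now [5 6 5 3 0], max=6

Answer: 5 6 5 3 0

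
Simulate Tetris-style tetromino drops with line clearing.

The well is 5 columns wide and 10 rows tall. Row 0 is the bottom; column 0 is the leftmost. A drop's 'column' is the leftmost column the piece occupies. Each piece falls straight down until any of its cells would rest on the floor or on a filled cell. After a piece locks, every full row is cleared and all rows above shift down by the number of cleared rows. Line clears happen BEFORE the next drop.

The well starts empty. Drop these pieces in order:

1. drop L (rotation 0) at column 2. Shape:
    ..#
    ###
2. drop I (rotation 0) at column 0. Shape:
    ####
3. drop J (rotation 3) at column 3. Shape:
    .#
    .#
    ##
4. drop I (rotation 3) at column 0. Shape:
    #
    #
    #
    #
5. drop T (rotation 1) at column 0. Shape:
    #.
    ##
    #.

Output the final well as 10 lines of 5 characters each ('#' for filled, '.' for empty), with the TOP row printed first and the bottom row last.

Answer: .....
.....
.....
#....
##...
#....
#...#
#...#
#..##
#.###

Derivation:
Drop 1: L rot0 at col 2 lands with bottom-row=0; cleared 0 line(s) (total 0); column heights now [0 0 1 1 2], max=2
Drop 2: I rot0 at col 0 lands with bottom-row=1; cleared 1 line(s) (total 1); column heights now [0 0 1 1 1], max=1
Drop 3: J rot3 at col 3 lands with bottom-row=1; cleared 0 line(s) (total 1); column heights now [0 0 1 2 4], max=4
Drop 4: I rot3 at col 0 lands with bottom-row=0; cleared 0 line(s) (total 1); column heights now [4 0 1 2 4], max=4
Drop 5: T rot1 at col 0 lands with bottom-row=4; cleared 0 line(s) (total 1); column heights now [7 6 1 2 4], max=7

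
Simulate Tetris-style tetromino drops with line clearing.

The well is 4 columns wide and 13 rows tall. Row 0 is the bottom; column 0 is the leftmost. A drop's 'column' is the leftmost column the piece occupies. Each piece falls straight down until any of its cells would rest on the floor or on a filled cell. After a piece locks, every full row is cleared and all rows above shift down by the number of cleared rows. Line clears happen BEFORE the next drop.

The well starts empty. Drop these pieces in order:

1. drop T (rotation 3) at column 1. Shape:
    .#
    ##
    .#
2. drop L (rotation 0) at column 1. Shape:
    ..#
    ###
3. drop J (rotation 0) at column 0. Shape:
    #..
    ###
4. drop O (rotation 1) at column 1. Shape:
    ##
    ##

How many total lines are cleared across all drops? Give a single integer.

Drop 1: T rot3 at col 1 lands with bottom-row=0; cleared 0 line(s) (total 0); column heights now [0 2 3 0], max=3
Drop 2: L rot0 at col 1 lands with bottom-row=3; cleared 0 line(s) (total 0); column heights now [0 4 4 5], max=5
Drop 3: J rot0 at col 0 lands with bottom-row=4; cleared 1 line(s) (total 1); column heights now [5 4 4 4], max=5
Drop 4: O rot1 at col 1 lands with bottom-row=4; cleared 0 line(s) (total 1); column heights now [5 6 6 4], max=6

Answer: 1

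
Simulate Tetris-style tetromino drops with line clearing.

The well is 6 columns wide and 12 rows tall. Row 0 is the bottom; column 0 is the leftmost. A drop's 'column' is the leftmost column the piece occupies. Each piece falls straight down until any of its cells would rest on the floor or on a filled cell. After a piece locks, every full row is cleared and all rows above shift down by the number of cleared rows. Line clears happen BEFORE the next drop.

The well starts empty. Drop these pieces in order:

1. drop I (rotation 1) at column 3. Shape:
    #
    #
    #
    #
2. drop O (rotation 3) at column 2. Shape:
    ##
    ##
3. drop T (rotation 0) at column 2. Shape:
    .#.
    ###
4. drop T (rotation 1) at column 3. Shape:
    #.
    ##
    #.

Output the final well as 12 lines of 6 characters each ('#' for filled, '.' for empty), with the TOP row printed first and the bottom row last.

Answer: ......
...#..
...##.
...#..
...#..
..###.
..##..
..##..
...#..
...#..
...#..
...#..

Derivation:
Drop 1: I rot1 at col 3 lands with bottom-row=0; cleared 0 line(s) (total 0); column heights now [0 0 0 4 0 0], max=4
Drop 2: O rot3 at col 2 lands with bottom-row=4; cleared 0 line(s) (total 0); column heights now [0 0 6 6 0 0], max=6
Drop 3: T rot0 at col 2 lands with bottom-row=6; cleared 0 line(s) (total 0); column heights now [0 0 7 8 7 0], max=8
Drop 4: T rot1 at col 3 lands with bottom-row=8; cleared 0 line(s) (total 0); column heights now [0 0 7 11 10 0], max=11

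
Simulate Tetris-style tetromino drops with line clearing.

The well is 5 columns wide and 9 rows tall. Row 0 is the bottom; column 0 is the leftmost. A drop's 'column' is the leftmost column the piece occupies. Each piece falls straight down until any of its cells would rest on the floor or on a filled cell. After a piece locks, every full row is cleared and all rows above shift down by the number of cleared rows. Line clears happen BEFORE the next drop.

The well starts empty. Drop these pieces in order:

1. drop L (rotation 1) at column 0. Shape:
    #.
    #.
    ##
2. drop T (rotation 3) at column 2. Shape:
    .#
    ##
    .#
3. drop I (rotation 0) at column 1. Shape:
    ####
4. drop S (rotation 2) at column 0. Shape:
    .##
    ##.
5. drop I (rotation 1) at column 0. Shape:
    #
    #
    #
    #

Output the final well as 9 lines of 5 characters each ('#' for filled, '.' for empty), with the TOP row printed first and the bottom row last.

Drop 1: L rot1 at col 0 lands with bottom-row=0; cleared 0 line(s) (total 0); column heights now [3 1 0 0 0], max=3
Drop 2: T rot3 at col 2 lands with bottom-row=0; cleared 0 line(s) (total 0); column heights now [3 1 2 3 0], max=3
Drop 3: I rot0 at col 1 lands with bottom-row=3; cleared 0 line(s) (total 0); column heights now [3 4 4 4 4], max=4
Drop 4: S rot2 at col 0 lands with bottom-row=4; cleared 0 line(s) (total 0); column heights now [5 6 6 4 4], max=6
Drop 5: I rot1 at col 0 lands with bottom-row=5; cleared 0 line(s) (total 0); column heights now [9 6 6 4 4], max=9

Answer: #....
#....
#....
###..
##...
.####
#..#.
#.##.
##.#.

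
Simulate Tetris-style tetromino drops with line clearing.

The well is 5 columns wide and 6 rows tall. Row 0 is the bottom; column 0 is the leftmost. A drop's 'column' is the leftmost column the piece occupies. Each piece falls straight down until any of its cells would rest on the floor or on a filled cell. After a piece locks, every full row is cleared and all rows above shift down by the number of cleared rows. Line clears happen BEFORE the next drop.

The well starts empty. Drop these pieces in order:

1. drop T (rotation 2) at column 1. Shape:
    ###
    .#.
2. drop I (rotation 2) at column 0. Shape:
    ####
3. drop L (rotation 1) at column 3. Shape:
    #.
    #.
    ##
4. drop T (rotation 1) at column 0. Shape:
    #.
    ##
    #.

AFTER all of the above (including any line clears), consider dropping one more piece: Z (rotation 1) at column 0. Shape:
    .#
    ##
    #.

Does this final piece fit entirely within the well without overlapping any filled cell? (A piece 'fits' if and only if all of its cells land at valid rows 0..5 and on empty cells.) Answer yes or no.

Answer: no

Derivation:
Drop 1: T rot2 at col 1 lands with bottom-row=0; cleared 0 line(s) (total 0); column heights now [0 2 2 2 0], max=2
Drop 2: I rot2 at col 0 lands with bottom-row=2; cleared 0 line(s) (total 0); column heights now [3 3 3 3 0], max=3
Drop 3: L rot1 at col 3 lands with bottom-row=3; cleared 0 line(s) (total 0); column heights now [3 3 3 6 4], max=6
Drop 4: T rot1 at col 0 lands with bottom-row=3; cleared 0 line(s) (total 0); column heights now [6 5 3 6 4], max=6
Test piece Z rot1 at col 0 (width 2): heights before test = [6 5 3 6 4]; fits = False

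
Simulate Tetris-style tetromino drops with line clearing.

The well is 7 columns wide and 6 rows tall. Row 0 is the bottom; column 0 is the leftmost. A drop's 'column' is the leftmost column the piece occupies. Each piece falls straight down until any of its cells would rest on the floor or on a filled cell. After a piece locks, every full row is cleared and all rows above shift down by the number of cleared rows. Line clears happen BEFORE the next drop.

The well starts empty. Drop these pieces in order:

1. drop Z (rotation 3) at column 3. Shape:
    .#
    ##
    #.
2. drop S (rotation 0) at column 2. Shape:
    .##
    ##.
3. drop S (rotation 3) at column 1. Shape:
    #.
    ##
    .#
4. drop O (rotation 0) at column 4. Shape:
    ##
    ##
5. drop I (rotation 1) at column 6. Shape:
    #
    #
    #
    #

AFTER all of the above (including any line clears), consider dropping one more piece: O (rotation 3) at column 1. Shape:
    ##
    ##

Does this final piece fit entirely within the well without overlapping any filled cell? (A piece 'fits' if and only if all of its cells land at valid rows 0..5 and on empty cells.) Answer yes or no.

Answer: no

Derivation:
Drop 1: Z rot3 at col 3 lands with bottom-row=0; cleared 0 line(s) (total 0); column heights now [0 0 0 2 3 0 0], max=3
Drop 2: S rot0 at col 2 lands with bottom-row=2; cleared 0 line(s) (total 0); column heights now [0 0 3 4 4 0 0], max=4
Drop 3: S rot3 at col 1 lands with bottom-row=3; cleared 0 line(s) (total 0); column heights now [0 6 5 4 4 0 0], max=6
Drop 4: O rot0 at col 4 lands with bottom-row=4; cleared 0 line(s) (total 0); column heights now [0 6 5 4 6 6 0], max=6
Drop 5: I rot1 at col 6 lands with bottom-row=0; cleared 0 line(s) (total 0); column heights now [0 6 5 4 6 6 4], max=6
Test piece O rot3 at col 1 (width 2): heights before test = [0 6 5 4 6 6 4]; fits = False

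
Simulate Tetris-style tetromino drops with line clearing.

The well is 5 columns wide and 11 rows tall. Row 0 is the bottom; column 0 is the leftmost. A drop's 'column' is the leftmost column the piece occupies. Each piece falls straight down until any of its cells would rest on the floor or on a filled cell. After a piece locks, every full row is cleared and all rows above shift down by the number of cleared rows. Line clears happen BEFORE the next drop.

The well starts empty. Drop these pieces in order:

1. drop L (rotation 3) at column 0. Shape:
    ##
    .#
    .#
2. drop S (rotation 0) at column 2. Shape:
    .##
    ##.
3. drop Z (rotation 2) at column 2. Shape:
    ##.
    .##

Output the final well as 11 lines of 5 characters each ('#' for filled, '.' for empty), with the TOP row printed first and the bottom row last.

Answer: .....
.....
.....
.....
.....
.....
.....
..##.
##.##
.#.##
.###.

Derivation:
Drop 1: L rot3 at col 0 lands with bottom-row=0; cleared 0 line(s) (total 0); column heights now [3 3 0 0 0], max=3
Drop 2: S rot0 at col 2 lands with bottom-row=0; cleared 0 line(s) (total 0); column heights now [3 3 1 2 2], max=3
Drop 3: Z rot2 at col 2 lands with bottom-row=2; cleared 0 line(s) (total 0); column heights now [3 3 4 4 3], max=4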